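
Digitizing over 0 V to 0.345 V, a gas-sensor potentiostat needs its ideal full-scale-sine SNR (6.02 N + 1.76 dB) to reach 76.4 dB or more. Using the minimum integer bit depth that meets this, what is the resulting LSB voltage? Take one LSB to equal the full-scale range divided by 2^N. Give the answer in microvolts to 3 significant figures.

V_FS = 0.345 V.
6.02 N + 1.76 ≥ 76.4 gives N ≥ 12.399, so the minimum integer is 13.
Step size = 0.345/8192 V = 42.1 µV.

42.1 µV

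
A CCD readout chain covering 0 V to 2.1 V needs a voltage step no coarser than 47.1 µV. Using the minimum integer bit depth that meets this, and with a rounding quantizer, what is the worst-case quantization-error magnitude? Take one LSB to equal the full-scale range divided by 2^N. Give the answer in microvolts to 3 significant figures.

V_FS = 2.1 V.
Levels needed ≥ 2.1/47.1 µV = 44590. 2^16 = 65536 suffices, so N_min = 16.
LSB = 2.1 V / 2^16 = 32.043 µV.
Max error for round-to-nearest is LSB/2 = 16.0 µV.

16.0 µV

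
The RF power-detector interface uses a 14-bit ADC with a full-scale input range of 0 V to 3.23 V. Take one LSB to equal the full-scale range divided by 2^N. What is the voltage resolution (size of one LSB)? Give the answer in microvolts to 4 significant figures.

Span = 3.23 V.
2^14 = 16384 levels.
LSB = 3.23 V ÷ 2^14 = 3.23/16384 V = 197.1 µV.

197.1 µV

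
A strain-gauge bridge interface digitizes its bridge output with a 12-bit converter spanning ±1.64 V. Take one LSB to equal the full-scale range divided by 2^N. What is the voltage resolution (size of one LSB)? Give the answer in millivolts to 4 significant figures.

The full-scale span is 1.64 − (-1.64) = 3.28 V.
2^12 = 4096 levels.
LSB = 3.28 V ÷ 2^12 = 3.28/4096 V = 0.8008 mV.

0.8008 mV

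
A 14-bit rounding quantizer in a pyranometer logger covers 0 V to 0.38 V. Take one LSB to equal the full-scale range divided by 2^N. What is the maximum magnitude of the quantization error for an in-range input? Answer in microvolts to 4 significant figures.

Span = 0.38 V.
Step size = 0.38/16384 V = 23.1934 µV.
|e|_max = LSB/2 = 11.60 µV.

11.60 µV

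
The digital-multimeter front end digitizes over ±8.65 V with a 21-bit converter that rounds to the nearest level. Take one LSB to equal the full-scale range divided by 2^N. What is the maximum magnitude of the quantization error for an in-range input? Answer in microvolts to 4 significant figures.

4.125 µV

Full-scale range = 8.65 V − (-8.65 V) = 17.3 V.
LSB = 17.3 V / 2^21 = 8.24928 µV.
Worst-case error for round-to-nearest is half an LSB: 4.125 µV.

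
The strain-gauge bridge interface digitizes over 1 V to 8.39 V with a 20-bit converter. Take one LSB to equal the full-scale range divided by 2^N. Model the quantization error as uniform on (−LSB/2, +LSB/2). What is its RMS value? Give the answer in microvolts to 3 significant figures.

2.03 µV

Range = 8.39 − (1) = 7.39 V.
One LSB is 7.39 V / 1048576 = 7.0477 µV.
For a uniform distribution on [−LSB/2, +LSB/2], V_rms = LSB/√12 = 7.0477 µV/3.4641 = 2.03 µV.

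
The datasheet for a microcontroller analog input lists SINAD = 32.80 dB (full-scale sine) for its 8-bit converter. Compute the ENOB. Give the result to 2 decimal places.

ENOB = (32.80 − 1.76)/6.02 = 5.1561 bits.

5.16 bits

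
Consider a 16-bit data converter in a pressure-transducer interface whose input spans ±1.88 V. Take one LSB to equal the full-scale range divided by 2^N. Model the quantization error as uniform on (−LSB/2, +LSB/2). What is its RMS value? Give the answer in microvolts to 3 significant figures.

16.6 µV

Span: 1.88 V − (-1.88 V) = 3.76 V.
LSB = 3.76 V / 2^16 = 57.373 µV.
RMS of a uniform error over width LSB is LSB/√12 = 16.6 µV.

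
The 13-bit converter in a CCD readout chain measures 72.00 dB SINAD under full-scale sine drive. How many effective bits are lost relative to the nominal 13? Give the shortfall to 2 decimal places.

ENOB = (SINAD − 1.76)/6.02 = (72.00 − 1.76)/6.02 = 11.6678 bits.
Shortfall = 13 − 11.6678 = 1.3322 bits.

1.33 bits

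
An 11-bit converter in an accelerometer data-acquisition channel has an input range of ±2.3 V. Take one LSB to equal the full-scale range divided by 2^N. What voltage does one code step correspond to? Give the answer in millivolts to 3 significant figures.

2.25 mV

Full-scale range = 2.3 V − (-2.3 V) = 4.6 V.
There are 2^11 = 2048 steps.
LSB = 4.6 V ÷ 2^11 = 4.6/2048 V = 2.25 mV.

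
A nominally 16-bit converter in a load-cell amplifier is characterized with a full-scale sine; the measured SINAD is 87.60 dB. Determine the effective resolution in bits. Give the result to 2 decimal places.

14.26 bits

ENOB = (SINAD − 1.76) / 6.02 = (87.60 − 1.76) / 6.02 = 85.84 / 6.02 = 14.2591.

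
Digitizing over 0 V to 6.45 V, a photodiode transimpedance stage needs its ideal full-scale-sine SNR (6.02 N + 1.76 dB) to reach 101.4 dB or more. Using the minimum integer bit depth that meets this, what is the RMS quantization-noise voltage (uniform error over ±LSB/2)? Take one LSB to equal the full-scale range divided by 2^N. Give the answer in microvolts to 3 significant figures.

V_FS = 6.45 V.
6.02 N + 1.76 ≥ 101.4 gives N ≥ 16.551, so the minimum integer is 17.
LSB = 6.45 V ÷ 2^17 = 6.45/131072 V = 49.210 µV.
RMS noise = LSB/√12 = 14.2 µV.

14.2 µV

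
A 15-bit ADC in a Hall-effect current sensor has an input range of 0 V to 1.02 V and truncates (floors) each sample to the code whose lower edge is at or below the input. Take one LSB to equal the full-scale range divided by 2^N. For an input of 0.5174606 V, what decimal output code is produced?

Range is 1.02 V. LSB = 1.02 V / 2^15 ≈ 31.13 µV.
V_in − V_min = 0.5174606 − (0) = 0.5174606 V.
Divide by LSB: 0.5174606 × 32768/1.02 = 16623.6754.
Truncating gives code 16623.

16623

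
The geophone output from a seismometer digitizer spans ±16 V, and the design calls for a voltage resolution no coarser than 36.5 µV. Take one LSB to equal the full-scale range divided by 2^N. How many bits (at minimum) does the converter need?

Full-scale range = 16 V − (-16 V) = 32 V.
Required number of levels: 32/36.5 µV = 876710; smallest N with 2^N ≥ that is 20.

20 bits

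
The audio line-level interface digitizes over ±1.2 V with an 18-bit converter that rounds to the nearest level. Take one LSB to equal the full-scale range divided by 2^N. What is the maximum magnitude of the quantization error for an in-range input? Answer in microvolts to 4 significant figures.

Span: 1.2 V − (-1.2 V) = 2.4 V.
LSB = 2.4 V / 2^18 = 9.15527 µV.
Worst-case error for round-to-nearest is half an LSB: 4.578 µV.

4.578 µV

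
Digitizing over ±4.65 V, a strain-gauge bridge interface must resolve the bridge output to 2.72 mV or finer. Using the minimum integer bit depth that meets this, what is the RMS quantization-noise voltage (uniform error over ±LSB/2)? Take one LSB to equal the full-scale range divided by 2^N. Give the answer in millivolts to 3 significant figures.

0.655 mV

Range = 4.65 − (-4.65) = 9.3 V.
9.3 V / 2.72 mV = 3419. Since 2^11 = 2048 and 2^12 = 4096, N = 12.
LSB = 9.3 V ÷ 2^12 = 9.3/4096 V = 2.2705 mV.
RMS noise = LSB/√12 = 0.655 mV.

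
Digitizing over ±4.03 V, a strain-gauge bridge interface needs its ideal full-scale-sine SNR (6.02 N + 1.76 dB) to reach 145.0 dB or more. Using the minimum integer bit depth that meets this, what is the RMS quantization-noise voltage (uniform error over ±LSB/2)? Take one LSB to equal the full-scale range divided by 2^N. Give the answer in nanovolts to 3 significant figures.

Full-scale range = 4.03 V − (-4.03 V) = 8.06 V.
Required N = ⌈(145.0 − 1.76)/6.02⌉ = ⌈23.794⌉ = 24.
Step size = 8.06/16777216 V = 480.41 nV.
RMS noise = LSB/√12 = 139 nV.

139 nV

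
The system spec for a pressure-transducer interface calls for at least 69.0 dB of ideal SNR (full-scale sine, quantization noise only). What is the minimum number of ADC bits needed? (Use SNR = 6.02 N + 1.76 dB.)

12 bits

6.02 N + 1.76 ≥ 69.0 gives N ≥ 11.169, so the minimum integer is 12.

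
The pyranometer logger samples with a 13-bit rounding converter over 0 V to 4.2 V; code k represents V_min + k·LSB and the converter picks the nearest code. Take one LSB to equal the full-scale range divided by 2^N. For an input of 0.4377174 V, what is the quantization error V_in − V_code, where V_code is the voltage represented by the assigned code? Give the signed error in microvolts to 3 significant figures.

V_FS = 4.2 V. LSB = 4.2 V / 2^13 ≈ 0.5127 mV.
(V_in − V_min)/LSB = (0.4377174 − (0)) × 8192/4.2 = 853.7574 → nearest code k = 854.
Reconstructed level: 0 + 854 × 4.2/8192 V = 0.4378417969 V.
V_in − V_code = 0.4377174 − (0.4378417969) = −124 µV.

−124 µV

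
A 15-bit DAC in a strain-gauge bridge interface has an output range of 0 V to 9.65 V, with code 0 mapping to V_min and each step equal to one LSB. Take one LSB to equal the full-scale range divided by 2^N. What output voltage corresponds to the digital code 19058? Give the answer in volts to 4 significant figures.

5.612 V

V_FS = 9.65 V. LSB = 9.65 V / 2^15.
Output = V_min + (19058/32768) × range = 0 + 0.581604 × 9.65 V
      = 0 V + 5.61248 V = 5.61248 V.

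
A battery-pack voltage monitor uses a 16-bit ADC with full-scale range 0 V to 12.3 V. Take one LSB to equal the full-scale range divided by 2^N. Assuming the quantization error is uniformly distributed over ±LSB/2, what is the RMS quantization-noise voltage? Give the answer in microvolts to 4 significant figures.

Full-scale range = 12.3 V.
LSB = 12.3 V ÷ 2^16 = 12.3/65536 V = 187.683 µV.
V_rms = LSB/√12 = 187.683 µV / √12 = 54.18 µV.

54.18 µV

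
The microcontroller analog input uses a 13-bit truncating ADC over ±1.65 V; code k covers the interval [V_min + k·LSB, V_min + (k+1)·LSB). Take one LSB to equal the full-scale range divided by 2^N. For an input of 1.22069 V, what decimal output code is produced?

7126

The full-scale span is 1.65 − (-1.65) = 3.3 V. LSB = 3.3 V / 2^13 ≈ 402.8 µV.
code = ⌊(V_in − V_min)/LSB⌋ = ⌊(V_in − V_min) × 2^13 / range⌋
     = ⌊(1.22069 − (-1.65)) × 8192 / 3.3⌋ = ⌊2.87069 × 8192/3.3⌋
     = ⌊7126.270⌋ = 7126.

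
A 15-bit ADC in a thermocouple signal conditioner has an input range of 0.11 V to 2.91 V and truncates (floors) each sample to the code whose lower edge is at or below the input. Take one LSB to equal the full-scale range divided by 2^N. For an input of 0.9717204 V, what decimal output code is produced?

10084

Full-scale range = 2.91 V − (0.11 V) = 2.8 V. LSB = 2.8 V / 2^15 ≈ 85.45 µV.
V_in − V_min = 0.9717204 − (0.11) = 0.8617204 V.
Divide by LSB: 0.8617204 × 32768/2.8 = 10084.5907.
Truncating gives code 10084.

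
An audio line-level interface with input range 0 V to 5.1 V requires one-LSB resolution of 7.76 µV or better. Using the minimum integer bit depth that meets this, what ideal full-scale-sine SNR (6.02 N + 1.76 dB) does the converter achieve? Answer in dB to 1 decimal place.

Range is 5.1 V.
Required number of levels: 5.1/7.76 µV = 657220; smallest N with 2^N ≥ that is 20.
SNR = 6.02 × 20 + 1.76 = 122.16 dB.

122.2 dB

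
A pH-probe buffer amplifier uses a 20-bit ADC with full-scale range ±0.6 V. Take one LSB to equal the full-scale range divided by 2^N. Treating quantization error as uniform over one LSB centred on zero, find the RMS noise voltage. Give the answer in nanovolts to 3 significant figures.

330 nV

Range = 0.6 − (-0.6) = 1.2 V.
LSB = 1.2 V / 2^20 = 1.1444 µV.
RMS of a uniform error over width LSB is LSB/√12 = 330 nV.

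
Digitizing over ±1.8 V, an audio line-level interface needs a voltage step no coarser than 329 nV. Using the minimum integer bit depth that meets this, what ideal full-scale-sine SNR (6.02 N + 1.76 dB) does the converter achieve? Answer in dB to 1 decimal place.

146.2 dB

Range = 1.8 − (-1.8) = 3.6 V.
Levels needed ≥ 3.6/329 nV = 1.094e7. 2^24 = 16777216 suffices, so N_min = 24.
SNR = 6.02 × 24 + 1.76 = 146.24 dB.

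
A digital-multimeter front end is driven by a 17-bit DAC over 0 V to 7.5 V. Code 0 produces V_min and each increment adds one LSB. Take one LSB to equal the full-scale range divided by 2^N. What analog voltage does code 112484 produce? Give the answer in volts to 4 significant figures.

6.436 V

Full-scale range = 7.5 V. LSB = 7.5 V / 2^17.
Output = V_min + (112484/131072) × range = 0 + 0.858185 × 7.5 V
      = 0 V + 6.43639 V = 6.43639 V.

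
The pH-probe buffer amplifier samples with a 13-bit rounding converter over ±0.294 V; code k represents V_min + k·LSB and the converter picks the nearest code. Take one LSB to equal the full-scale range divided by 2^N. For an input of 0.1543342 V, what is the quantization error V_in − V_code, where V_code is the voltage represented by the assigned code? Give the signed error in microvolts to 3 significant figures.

+12.9 µV

Full-scale range = 0.294 V − (-0.294 V) = 0.588 V. LSB = 0.588 V / 2^13 ≈ 71.78 µV.
Position in LSBs: (0.1543342 − (-0.294)) × 8192/0.588 = 6246.1799; rounding gives k = 6246.
V_code = V_min + k × range/2^13 = -0.294 + 6246 × 0.588/8192 = 0.1543212891 V.
e = 0.1543342 − (0.1543212891) = +12.9 µV.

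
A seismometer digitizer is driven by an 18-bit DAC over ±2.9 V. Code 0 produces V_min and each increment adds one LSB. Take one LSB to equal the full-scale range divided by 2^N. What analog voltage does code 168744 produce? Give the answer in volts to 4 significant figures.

The full-scale span is 2.9 − (-2.9) = 5.8 V. LSB = 5.8 V / 2^18.
Output = V_min + (168744/262144) × range = -2.9 + 0.643707 × 5.8 V
      = -2.9 V + 3.73350 V = 0.833502 V.

0.8335 V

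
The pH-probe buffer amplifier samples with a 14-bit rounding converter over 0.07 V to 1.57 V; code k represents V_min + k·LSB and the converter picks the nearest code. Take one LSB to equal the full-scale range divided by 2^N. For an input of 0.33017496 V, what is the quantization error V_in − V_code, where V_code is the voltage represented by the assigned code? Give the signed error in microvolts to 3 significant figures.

−17.9 µV

Span: 1.57 V − (0.07 V) = 1.5 V. LSB = 1.5 V / 2^14 ≈ 91.55 µV.
(0.33017496 − (0.07)) / LSB = 0.26017496 × 16384/1.5 = 2841.8044. Nearest integer: k = 2842.
V_code = V_min + k × range/2^14 = 0.07 + 2842 × 1.5/16384 = 0.33019287109 V.
V_in − V_code = 0.33017496 − (0.33019287109) = −17.9 µV.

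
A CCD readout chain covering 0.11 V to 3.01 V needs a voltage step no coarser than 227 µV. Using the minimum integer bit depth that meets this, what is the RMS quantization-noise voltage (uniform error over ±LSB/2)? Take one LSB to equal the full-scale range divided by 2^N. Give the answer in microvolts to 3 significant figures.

51.1 µV

Full-scale range = 3.01 V − (0.11 V) = 2.9 V.
Levels needed ≥ 2.9/227 µV = 12780. 2^14 = 16384 suffices, so N_min = 14.
One LSB is 2.9 V / 16384 = 177.00 µV.
σ_q = LSB/√12 = 177.00 µV/3.4641 = 51.1 µV.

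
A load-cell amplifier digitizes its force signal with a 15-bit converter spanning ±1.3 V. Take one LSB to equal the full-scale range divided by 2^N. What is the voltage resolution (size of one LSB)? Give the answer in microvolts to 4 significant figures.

Span: 1.3 V − (-1.3 V) = 2.6 V.
2^15 = 32768 levels.
LSB = 2.6 V / 2^15 = 79.35 µV.

79.35 µV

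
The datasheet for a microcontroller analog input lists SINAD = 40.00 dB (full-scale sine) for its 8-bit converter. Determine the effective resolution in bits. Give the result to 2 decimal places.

6.35 bits

Inverting SNR = 6.02 N + 1.76: N_eff = (40.00 − 1.76)/6.02 = 6.3522.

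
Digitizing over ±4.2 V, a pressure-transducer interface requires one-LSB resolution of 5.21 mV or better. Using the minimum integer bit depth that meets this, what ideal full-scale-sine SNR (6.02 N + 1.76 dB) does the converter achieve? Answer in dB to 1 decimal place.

The full-scale span is 4.2 − (-4.2) = 8.4 V.
Levels needed ≥ 8.4/5.21 mV = 1612. 2^11 = 2048 suffices, so N_min = 11.
6.02(11) + 1.76 = 67.98 dB.

68.0 dB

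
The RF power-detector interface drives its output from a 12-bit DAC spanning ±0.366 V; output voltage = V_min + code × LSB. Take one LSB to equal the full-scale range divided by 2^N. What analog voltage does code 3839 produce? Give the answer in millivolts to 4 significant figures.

Full-scale range = 0.366 V − (-0.366 V) = 0.732 V. LSB = 0.732 V / 2^12.
V_out = V_min + code × LSB = -0.366 V + 3839 × 0.732 V / 4096
      = -0.366 + 0.686071 = 0.320071 V.

320.1 mV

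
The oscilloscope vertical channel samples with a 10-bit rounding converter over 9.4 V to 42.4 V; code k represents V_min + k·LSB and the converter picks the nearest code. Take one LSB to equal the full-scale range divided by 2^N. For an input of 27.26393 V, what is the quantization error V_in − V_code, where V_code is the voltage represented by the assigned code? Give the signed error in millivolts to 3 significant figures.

+10.4 mV

Span: 42.4 V − (9.4 V) = 33 V. LSB = 33 V / 2^10 ≈ 32.23 mV.
(27.26393 − (9.4)) / LSB = 17.86393 × 1024/33 = 554.3232. Nearest integer: k = 554.
V_code = V_min + k × range/2^10 = 9.4 + 554 × 33/1024 = 27.25351563 V.
V_in − V_code = 27.26393 − (27.25351563) = +10.4 mV.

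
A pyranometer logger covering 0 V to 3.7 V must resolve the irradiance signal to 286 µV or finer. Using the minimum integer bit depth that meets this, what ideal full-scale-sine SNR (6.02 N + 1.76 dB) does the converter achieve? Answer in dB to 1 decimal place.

86.0 dB

Full-scale range = 3.7 V.
Levels needed ≥ 3.7/286 µV = 12940. 2^14 = 16384 suffices, so N_min = 14.
Ideal SNR at N = 14: 6.02·14 + 1.76 = 86.0 dB.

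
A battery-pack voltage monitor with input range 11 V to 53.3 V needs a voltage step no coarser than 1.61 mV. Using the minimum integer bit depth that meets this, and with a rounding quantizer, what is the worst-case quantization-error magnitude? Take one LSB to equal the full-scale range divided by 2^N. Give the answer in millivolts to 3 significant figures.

Span: 53.3 V − (11 V) = 42.3 V.
42.3 V / 1.61 mV = 26270. Since 2^14 = 16384 and 2^15 = 32768, N = 15.
One LSB is 42.3 V / 32768 = 1.2909 mV.
Max error for round-to-nearest is LSB/2 = 0.645 mV.

0.645 mV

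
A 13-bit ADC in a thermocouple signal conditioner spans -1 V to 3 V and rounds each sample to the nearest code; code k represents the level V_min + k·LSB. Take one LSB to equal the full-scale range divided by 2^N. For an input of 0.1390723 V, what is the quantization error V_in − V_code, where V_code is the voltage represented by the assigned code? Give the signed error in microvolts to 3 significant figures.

Span: 3 V − (-1 V) = 4 V. LSB = 4 V / 2^13 ≈ 488.3 µV.
(V_in − V_min)/LSB = (0.1390723 − (-1)) × 8192/4 = 2332.8201 → nearest code k = 2333.
V_code = V_min + k × range/2^13 = -1 + 2333 × 4/8192 = 0.1391601563 V.
V_in − V_code = 0.1390723 − (0.1391601563) = −87.9 µV.

−87.9 µV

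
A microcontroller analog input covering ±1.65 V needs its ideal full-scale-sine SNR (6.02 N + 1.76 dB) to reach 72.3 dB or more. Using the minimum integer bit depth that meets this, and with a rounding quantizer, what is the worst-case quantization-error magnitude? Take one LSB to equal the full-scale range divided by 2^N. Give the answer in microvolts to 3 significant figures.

403 µV

Span: 1.65 V − (-1.65 V) = 3.3 V.
N ≥ (72.3 − 1.76)/6.02 = 11.718 → N_min = 12.
LSB = 3.3 V / 2^12 = 0.80566 mV.
Half an LSB is 403 µV.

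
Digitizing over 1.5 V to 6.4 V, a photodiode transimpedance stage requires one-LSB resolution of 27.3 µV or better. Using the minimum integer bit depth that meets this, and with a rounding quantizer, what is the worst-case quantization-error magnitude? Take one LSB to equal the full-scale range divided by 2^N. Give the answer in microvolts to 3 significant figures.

The full-scale span is 6.4 − (1.5) = 4.9 V.
Need 2^N ≥ 4.9 V / 27.3 µV = 179500 → N_min = 18.
LSB = 4.9 V ÷ 2^18 = 4.9/262144 V = 18.692 µV.
|e|_max = LSB/2 = 9.35 µV.

9.35 µV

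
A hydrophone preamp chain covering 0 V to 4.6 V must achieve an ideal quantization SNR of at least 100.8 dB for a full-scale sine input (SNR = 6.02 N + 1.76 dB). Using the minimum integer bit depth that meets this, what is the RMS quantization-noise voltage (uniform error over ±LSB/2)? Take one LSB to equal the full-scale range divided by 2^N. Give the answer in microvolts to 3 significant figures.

10.1 µV

Range is 4.6 V.
N ≥ (100.8 − 1.76)/6.02 = 16.452 → N_min = 17.
LSB = 4.6 V / 2^17 = 35.095 µV.
V_rms = LSB/√12 = 10.1 µV.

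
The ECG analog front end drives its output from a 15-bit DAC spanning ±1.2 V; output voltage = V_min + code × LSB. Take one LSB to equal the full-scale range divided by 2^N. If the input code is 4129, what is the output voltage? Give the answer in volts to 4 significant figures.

Span: 1.2 V − (-1.2 V) = 2.4 V. LSB = 2.4 V / 2^15.
V_out = V_min + code × LSB = -1.2 V + 4129 × 2.4 V / 32768
      = -1.2 V + 0.302417 V = -0.897583 V.

-0.8976 V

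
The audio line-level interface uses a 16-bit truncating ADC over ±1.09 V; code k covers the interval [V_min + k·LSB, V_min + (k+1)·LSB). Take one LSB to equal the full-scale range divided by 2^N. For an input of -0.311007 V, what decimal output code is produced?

23418

Full-scale range = 1.09 V − (-1.09 V) = 2.18 V. LSB = 2.18 V / 2^16 ≈ 33.26 µV.
V_in − V_min = -0.311007 − (-1.09) = 0.778993 V.
Divide by LSB: 0.778993 × 65536/2.18 = 23418.3877.
Truncating gives code 23418.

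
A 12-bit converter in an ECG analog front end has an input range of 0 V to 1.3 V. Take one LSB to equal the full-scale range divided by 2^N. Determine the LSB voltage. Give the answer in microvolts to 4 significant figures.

Full-scale range = 1.3 V.
There are 2^12 = 4096 steps.
Step size = 1.3/4096 V = 317.4 µV.

317.4 µV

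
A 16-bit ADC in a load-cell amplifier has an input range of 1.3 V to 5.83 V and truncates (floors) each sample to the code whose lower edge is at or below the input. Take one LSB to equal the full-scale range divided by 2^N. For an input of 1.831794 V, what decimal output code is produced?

7693

Span: 5.83 V − (1.3 V) = 4.53 V. LSB = 4.53 V / 2^16 ≈ 69.12 µV.
(V_in − V_min) × 2^16/range = (1.831794 − (1.3)) × 65536/4.53 = 7693.521.
Floor → code = 7693.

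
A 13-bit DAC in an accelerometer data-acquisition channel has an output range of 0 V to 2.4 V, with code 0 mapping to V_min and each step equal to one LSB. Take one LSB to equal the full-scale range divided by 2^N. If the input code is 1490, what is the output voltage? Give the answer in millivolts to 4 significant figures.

Span = 2.4 V. LSB = 2.4 V / 2^13.
Output = V_min + (1490/8192) × range = 0 + 0.181885 × 2.4 V
      = 0 + 0.436523 = 0.436523 V.

436.5 mV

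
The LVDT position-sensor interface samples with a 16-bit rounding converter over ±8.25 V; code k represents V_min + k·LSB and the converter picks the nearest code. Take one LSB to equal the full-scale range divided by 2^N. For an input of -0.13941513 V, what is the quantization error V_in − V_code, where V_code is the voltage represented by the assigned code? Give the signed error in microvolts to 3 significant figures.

+65.5 µV

Span: 8.25 V − (-8.25 V) = 16.5 V. LSB = 16.5 V / 2^16 ≈ 251.8 µV.
Position in LSBs: (-0.13941513 − (-8.25)) × 65536/16.5 = 32214.2600; rounding gives k = 32214.
V_code = V_min + k × range/2^16 = -8.25 + 32214 × 16.5/65536 = -0.13948059082 V.
e = -0.13941513 − (-0.13948059082) = +65.5 µV.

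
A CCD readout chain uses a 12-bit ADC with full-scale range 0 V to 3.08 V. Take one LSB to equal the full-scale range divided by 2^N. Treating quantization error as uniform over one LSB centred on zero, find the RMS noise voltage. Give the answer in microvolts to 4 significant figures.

Range is 3.08 V.
LSB = 3.08 V / 2^12 = 0.751953 mV.
RMS of a uniform error over width LSB is LSB/√12 = 217.1 µV.

217.1 µV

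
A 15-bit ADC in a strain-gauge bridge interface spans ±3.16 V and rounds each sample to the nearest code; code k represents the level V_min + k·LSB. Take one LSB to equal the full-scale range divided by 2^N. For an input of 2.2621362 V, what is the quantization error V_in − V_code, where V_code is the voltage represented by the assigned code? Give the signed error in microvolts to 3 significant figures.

Span: 3.16 V − (-3.16 V) = 6.32 V. LSB = 6.32 V / 2^15 ≈ 192.9 µV.
Position in LSBs: (2.2621362 − (-3.16)) × 32768/6.32 = 28112.7467; rounding gives k = 28113.
Reconstructed level: -3.16 + 28113 × 6.32/32768 V = 2.2621850586 V.
V_in − V_code = 2.2621362 − (2.2621850586) = −48.9 µV.

−48.9 µV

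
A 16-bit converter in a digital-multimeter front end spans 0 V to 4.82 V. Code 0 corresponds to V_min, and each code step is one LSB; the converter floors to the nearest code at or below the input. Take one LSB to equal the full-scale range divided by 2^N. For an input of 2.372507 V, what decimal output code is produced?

Span = 4.82 V. LSB = 4.82 V / 2^16 ≈ 73.55 µV.
(V_in − V_min) × 2^16/range = (2.372507 − (0)) × 65536/4.82 = 32258.220.
Floor → code = 32258.

32258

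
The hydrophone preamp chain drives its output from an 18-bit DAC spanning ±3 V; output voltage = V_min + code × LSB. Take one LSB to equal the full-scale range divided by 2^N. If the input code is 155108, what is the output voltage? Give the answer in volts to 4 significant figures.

0.5501 V

Span: 3 V − (-3 V) = 6 V. LSB = 6 V / 2^18.
V_out = V_min + code × LSB = -3 V + 155108 × 6 V / 262144
      = -3 V + 3.55014 V = 0.550140 V.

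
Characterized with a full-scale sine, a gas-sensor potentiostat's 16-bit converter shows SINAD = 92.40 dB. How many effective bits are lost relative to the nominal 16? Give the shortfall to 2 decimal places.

0.94 bits

Effective bits = (92.40 − 1.76)/6.02 = 15.0565.
16 − 15.0565 = 0.94 bits below nominal.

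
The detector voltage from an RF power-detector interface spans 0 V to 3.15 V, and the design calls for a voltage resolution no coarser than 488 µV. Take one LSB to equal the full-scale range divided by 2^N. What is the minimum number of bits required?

13 bits

Full-scale range = 3.15 V.
3.15 V / 488 µV = 6455. Since 2^12 = 4096 and 2^13 = 8192, N = 13.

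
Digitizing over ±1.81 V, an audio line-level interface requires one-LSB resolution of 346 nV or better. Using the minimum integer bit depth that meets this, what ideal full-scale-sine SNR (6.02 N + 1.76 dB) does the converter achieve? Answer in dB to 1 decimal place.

The full-scale span is 1.81 − (-1.81) = 3.62 V.
Need 2^N ≥ 3.62 V / 346 nV = 1.046e7 → N_min = 24.
Ideal SNR at N = 24: 6.02·24 + 1.76 = 146.2 dB.

146.2 dB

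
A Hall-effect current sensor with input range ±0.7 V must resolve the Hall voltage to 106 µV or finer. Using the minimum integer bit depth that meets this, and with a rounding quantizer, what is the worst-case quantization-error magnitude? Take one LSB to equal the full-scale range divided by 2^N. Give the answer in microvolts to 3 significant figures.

42.7 µV

The full-scale span is 0.7 − (-0.7) = 1.4 V.
Need 2^N ≥ 1.4 V / 106 µV = 13210 → N_min = 14.
LSB = 1.4 V ÷ 2^14 = 1.4/16384 V = 85.449 µV.
Half an LSB is 42.7 µV.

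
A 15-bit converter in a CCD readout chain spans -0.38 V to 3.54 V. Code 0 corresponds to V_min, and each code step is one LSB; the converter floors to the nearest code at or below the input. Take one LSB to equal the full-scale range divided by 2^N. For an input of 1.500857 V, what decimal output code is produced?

Full-scale range = 3.54 V − (-0.38 V) = 3.92 V. LSB = 3.92 V / 2^15 ≈ 119.6 µV.
code = ⌊(V_in − V_min)/LSB⌋ = ⌊(V_in − V_min) × 2^15 / range⌋
     = ⌊(1.500857 − (-0.38)) × 32768 / 3.92⌋ = ⌊1.880857 × 32768/3.92⌋
     = ⌊15722.429⌋ = 15722.

15722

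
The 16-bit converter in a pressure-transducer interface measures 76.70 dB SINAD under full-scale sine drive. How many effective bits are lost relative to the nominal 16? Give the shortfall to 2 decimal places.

3.55 bits

Effective bits = (76.70 − 1.76)/6.02 = 12.4485.
16 − 12.4485 = 3.55 bits below nominal.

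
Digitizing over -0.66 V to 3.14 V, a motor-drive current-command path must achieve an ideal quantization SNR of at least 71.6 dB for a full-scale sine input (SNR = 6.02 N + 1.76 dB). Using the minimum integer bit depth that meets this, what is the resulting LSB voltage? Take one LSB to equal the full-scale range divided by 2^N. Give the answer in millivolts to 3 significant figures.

The full-scale span is 3.14 − (-0.66) = 3.8 V.
Required N = ⌈(71.6 − 1.76)/6.02⌉ = ⌈11.601⌉ = 12.
LSB = 3.8 V / 2^12 = 0.928 mV.

0.928 mV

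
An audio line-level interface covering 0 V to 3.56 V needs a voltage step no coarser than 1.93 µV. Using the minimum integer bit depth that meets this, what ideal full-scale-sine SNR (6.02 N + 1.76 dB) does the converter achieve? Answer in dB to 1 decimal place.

128.2 dB

Range is 3.56 V.
Levels needed ≥ 3.56/1.93 µV = 1.845e6. 2^21 = 2097152 suffices, so N_min = 21.
SNR = 6.02 × 21 + 1.76 = 128.18 dB.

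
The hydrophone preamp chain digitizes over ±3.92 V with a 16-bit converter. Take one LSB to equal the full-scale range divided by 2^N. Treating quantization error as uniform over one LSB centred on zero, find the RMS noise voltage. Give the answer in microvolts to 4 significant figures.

34.53 µV

Range = 3.92 − (-3.92) = 7.84 V.
LSB = 7.84 V ÷ 2^16 = 7.84/65536 V = 119.629 µV.
For a uniform distribution on [−LSB/2, +LSB/2], V_rms = LSB/√12 = 119.629 µV/3.4641 = 34.53 µV.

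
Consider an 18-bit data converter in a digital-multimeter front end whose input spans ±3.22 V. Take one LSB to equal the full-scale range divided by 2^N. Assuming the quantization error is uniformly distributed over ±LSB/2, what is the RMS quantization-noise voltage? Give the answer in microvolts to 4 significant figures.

The full-scale span is 3.22 − (-3.22) = 6.44 V.
LSB = 6.44 V ÷ 2^18 = 6.44/262144 V = 24.5667 µV.
For a uniform distribution on [−LSB/2, +LSB/2], V_rms = LSB/√12 = 24.5667 µV/3.4641 = 7.092 µV.

7.092 µV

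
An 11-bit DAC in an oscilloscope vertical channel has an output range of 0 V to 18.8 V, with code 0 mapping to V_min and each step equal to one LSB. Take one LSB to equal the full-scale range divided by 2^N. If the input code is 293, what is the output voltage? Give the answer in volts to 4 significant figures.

2.690 V

Full-scale range = 18.8 V. LSB = 18.8 V / 2^11.
V_out = V_min + code × LSB = 0 V + 293 × 18.8 V / 2048
      = 0 + 2.68965 = 2.68965 V.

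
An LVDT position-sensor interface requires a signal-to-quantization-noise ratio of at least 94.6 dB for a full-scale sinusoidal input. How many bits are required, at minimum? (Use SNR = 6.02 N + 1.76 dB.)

16 bits

Solving 6.02 N ≥ 94.6 − 1.76: N ≥ 15.422. Round up → N = 16.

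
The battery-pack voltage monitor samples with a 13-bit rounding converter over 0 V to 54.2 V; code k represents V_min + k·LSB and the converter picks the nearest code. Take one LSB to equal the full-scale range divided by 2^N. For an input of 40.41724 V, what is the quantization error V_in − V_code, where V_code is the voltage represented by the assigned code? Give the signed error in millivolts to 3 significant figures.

Range is 54.2 V. LSB = 54.2 V / 2^13 ≈ 6.616 mV.
(V_in − V_min)/LSB = (40.41724 − (0)) × 8192/54.2 = 6108.8197 → nearest code k = 6109.
V_code = V_min + k × range/2^13 = 0 + 6109 × 54.2/8192 = 40.41843262 V.
Error = V_in − V_code = 40.41724 − (40.41843262) = −1.19 mV.

−1.19 mV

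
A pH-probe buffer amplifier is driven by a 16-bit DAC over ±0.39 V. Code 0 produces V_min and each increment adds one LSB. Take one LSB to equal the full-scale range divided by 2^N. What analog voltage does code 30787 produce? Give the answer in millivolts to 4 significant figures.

-23.58 mV

The full-scale span is 0.39 − (-0.39) = 0.78 V. LSB = 0.78 V / 2^16.
V_out = V_min + code × LSB = -0.39 V + 30787 × 0.78 V / 65536
      = -0.39 V + 0.366422 V = -0.0235776 V.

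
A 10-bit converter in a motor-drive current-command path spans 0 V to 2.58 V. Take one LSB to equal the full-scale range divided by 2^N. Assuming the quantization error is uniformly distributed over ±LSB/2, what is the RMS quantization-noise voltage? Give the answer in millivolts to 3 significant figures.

0.727 mV

Span = 2.58 V.
One LSB is 2.58 V / 1024 = 2.5195 mV.
V_rms = LSB/√12 = 2.5195 mV / √12 = 0.727 mV.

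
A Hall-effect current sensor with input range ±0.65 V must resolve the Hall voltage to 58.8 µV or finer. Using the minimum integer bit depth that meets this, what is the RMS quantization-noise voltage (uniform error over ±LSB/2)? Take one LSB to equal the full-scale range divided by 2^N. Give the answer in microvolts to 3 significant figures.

11.5 µV

Range = 0.65 − (-0.65) = 1.3 V.
Need 2^N ≥ 1.3 V / 58.8 µV = 22110 → N_min = 15.
LSB = 1.3 V ÷ 2^15 = 1.3/32768 V = 39.673 µV.
V_rms = LSB/√12 = 11.5 µV.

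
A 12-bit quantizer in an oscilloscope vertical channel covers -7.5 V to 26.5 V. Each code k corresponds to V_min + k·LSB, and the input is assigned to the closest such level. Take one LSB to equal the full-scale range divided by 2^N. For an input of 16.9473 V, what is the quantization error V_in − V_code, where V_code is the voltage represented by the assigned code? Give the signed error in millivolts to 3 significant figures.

Range = 26.5 − (-7.5) = 34 V. LSB = 34 V / 2^12 ≈ 8.301 mV.
(V_in − V_min)/LSB = (16.9473 − (-7.5)) × 4096/34 = 2945.1806 → nearest code k = 2945.
V_code = V_min + k × range/2^12 = -7.5 + 2945 × 34/4096 = 16.94580078 V.
e = 16.9473 − (16.94580078) = +1.50 mV.

+1.50 mV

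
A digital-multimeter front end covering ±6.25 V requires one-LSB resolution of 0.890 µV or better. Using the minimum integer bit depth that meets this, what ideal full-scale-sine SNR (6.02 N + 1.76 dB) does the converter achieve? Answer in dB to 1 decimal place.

146.2 dB

Span: 6.25 V − (-6.25 V) = 12.5 V.
Levels needed ≥ 12.5/0.890 µV = 1.404e7. 2^24 = 16777216 suffices, so N_min = 24.
SNR = 6.02 × 24 + 1.76 = 146.24 dB.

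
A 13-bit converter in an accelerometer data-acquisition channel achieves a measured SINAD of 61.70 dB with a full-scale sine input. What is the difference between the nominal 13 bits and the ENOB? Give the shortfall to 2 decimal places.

N_eff = (61.70 − 1.76)/6.02 = 9.9568 bits.
Shortfall = 13 − 9.9568 = 3.0432 bits.

3.04 bits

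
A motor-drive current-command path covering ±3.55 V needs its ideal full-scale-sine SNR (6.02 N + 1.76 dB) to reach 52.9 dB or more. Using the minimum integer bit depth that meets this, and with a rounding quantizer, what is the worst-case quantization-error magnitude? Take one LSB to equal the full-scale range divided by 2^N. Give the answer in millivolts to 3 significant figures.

6.93 mV

Span: 3.55 V − (-3.55 V) = 7.1 V.
6.02 N + 1.76 ≥ 52.9 gives N ≥ 8.495, so the minimum integer is 9.
LSB = 7.1 V ÷ 2^9 = 7.1/512 V = 13.867 mV.
Max error for round-to-nearest is LSB/2 = 6.93 mV.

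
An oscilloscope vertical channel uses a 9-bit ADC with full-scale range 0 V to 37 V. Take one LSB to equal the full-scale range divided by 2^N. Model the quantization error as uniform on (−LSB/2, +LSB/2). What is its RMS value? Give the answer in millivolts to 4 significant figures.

20.86 mV

V_FS = 37 V.
Step size = 37/512 V = 72.2656 mV.
For a uniform distribution on [−LSB/2, +LSB/2], V_rms = LSB/√12 = 72.2656 mV/3.4641 = 20.86 mV.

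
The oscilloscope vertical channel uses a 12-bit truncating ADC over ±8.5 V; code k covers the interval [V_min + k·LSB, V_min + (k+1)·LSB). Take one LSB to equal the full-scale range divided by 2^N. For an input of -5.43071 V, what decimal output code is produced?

739

The full-scale span is 8.5 − (-8.5) = 17 V. LSB = 17 V / 2^12 ≈ 4.150 mV.
(V_in − V_min) × 2^12/range = (-5.43071 − (-8.5)) × 4096/17 = 739.518.
Floor → code = 739.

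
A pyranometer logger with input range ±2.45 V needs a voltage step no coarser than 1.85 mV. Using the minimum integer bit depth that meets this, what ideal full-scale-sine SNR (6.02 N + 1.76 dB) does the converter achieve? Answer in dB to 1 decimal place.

74.0 dB

Full-scale range = 2.45 V − (-2.45 V) = 4.9 V.
Required number of levels: 4.9/1.85 mV = 2648.6; smallest N with 2^N ≥ that is 12.
SNR = 6.02 × 12 + 1.76 = 74.00 dB.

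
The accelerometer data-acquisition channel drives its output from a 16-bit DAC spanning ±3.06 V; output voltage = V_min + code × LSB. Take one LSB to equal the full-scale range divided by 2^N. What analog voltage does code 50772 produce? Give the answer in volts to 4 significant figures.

1.681 V

Span: 3.06 V − (-3.06 V) = 6.12 V. LSB = 6.12 V / 2^16.
Output = V_min + (50772/65536) × range = -3.06 + 0.774719 × 6.12 V
      = -3.06 + 4.74128 = 1.68128 V.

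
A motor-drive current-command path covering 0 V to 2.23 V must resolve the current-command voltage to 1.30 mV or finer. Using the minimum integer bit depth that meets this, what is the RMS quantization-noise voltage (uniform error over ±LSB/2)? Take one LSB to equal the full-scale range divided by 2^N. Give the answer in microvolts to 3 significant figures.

314 µV

Span = 2.23 V.
Levels needed ≥ 2.23/1.30 mV = 1715. 2^11 = 2048 suffices, so N_min = 11.
Step size = 2.23/2048 V = 1.0889 mV.
σ_q = LSB/√12 = 1.0889 mV/3.4641 = 314 µV.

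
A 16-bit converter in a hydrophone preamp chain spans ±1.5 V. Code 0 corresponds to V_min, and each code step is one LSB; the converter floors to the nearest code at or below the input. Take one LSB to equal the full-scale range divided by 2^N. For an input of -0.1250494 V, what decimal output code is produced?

30036

Full-scale range = 1.5 V − (-1.5 V) = 3 V. LSB = 3 V / 2^16 ≈ 45.78 µV.
(V_in − V_min) × 2^16/range = (-0.1250494 − (-1.5)) × 65536/3 = 30036.254.
Floor → code = 30036.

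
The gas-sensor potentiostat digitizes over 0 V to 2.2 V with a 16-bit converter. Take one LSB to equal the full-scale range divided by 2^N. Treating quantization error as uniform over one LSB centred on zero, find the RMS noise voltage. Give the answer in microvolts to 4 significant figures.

Span = 2.2 V.
LSB = 2.2 V / 2^16 = 33.5693 µV.
V_rms = LSB/√12 = 33.5693 µV / √12 = 9.691 µV.

9.691 µV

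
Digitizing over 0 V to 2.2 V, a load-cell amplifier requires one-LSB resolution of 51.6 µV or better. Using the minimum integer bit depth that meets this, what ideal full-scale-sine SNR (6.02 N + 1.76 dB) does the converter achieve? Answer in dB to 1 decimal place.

98.1 dB

Full-scale range = 2.2 V.
Required number of levels: 2.2/51.6 µV = 42636; smallest N with 2^N ≥ that is 16.
6.02(16) + 1.76 = 98.08 dB.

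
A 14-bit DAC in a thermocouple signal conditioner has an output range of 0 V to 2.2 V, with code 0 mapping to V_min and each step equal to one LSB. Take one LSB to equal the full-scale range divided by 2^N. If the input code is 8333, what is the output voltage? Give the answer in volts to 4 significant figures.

Span = 2.2 V. LSB = 2.2 V / 2^14.
V_out = 0 + 8333 × (2.2/16384) V
      = 0 V + 1.11893 V = 1.11893 V.

1.119 V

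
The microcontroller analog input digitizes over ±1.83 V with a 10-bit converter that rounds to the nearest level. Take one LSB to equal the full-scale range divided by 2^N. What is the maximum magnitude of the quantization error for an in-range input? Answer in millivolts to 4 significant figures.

1.787 mV

The full-scale span is 1.83 − (-1.83) = 3.66 V.
LSB = 3.66 V ÷ 2^10 = 3.66/1024 V = 3.57422 mV.
Worst-case error for round-to-nearest is half an LSB: 1.787 mV.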